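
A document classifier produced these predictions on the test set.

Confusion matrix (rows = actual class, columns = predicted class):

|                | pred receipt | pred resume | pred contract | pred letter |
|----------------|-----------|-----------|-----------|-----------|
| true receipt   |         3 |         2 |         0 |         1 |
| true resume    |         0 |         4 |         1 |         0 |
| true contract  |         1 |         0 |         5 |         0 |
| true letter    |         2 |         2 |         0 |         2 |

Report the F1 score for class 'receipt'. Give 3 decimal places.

0.500

Treat 'receipt' as positive and all other classes as negative.
F1 score = 2·TP/(2·TP+FP+FN).
receipt: TP=3, FP=0+1+2=3, FN=2+0+1=3 → 6/12 = 0.5000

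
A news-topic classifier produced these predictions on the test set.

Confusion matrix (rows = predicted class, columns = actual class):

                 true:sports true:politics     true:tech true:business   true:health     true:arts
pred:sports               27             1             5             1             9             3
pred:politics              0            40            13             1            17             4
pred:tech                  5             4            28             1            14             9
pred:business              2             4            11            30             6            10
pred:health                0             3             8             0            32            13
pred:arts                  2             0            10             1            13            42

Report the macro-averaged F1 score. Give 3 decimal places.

Per-class F1 score (2·TP/(2·TP+FP+FN)):
  sports: TP=27, FP=1+5+1+9+3=19, FN=0+5+2+0+2=9 → 54/82 = 0.6585
  politics: TP=40, FP=0+13+1+17+4=35, FN=1+4+4+3+0=12 → 80/127 = 0.6299
  tech: TP=28, FP=5+4+1+14+9=33, FN=5+13+11+8+10=47 → 56/136 = 0.4118
  business: TP=30, FP=2+4+11+6+10=33, FN=1+1+1+0+1=4 → 60/97 = 0.6186
  health: TP=32, FP=0+3+8+0+13=24, FN=9+17+14+6+13=59 → 64/147 = 0.4354
  arts: TP=42, FP=2+0+10+1+13=26, FN=3+4+9+10+13=39 → 84/149 = 0.5638
Macro-F1 score = mean = (0.6585 + 0.6299 + 0.4118 + 0.6186 + 0.4354 + 0.5638) / 6 = 0.553

0.553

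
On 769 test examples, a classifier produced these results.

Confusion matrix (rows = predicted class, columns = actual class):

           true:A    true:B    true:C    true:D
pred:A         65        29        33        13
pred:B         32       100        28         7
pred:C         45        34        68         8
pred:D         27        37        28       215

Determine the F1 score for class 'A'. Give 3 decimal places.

0.421

Treat 'A' as positive and all other classes as negative.
F1 score = 2·TP/(2·TP+FP+FN).
A: TP=65, FP=29+33+13=75, FN=32+45+27=104 → 130/309 = 0.4207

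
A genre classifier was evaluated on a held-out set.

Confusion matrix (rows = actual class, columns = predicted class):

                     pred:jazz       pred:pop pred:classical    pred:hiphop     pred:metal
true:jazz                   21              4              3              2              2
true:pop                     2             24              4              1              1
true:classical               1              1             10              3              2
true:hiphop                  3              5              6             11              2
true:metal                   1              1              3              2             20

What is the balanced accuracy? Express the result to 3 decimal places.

0.629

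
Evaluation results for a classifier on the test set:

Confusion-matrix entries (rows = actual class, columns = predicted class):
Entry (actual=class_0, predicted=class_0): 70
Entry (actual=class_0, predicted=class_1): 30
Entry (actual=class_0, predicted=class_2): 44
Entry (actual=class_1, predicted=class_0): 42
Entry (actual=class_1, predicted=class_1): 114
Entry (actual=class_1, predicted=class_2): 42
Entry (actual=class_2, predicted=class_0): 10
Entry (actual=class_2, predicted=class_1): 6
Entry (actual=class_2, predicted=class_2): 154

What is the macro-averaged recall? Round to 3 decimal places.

Per-class recall (TP/(TP+FN)):
  class_0: TP=70, FN=30+44=74 → 70/144 = 0.4861
  class_1: TP=114, FN=42+42=84 → 114/198 = 0.5758
  class_2: TP=154, FN=10+6=16 → 154/170 = 0.9059
Macro-recall = mean = (0.4861 + 0.5758 + 0.9059) / 3 = 0.656

0.656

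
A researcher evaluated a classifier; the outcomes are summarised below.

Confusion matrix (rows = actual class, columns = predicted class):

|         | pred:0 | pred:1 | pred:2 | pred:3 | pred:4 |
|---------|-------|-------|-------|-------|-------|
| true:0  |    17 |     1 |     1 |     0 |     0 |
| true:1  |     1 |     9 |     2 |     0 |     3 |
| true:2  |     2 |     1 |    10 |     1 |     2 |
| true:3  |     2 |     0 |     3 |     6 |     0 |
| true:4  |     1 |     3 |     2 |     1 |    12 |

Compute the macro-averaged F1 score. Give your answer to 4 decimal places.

0.6633

Per-class F1 score (2·TP/(2·TP+FP+FN)):
  0: TP=17, FP=1+2+2+1=6, FN=1+1+0+0=2 → 34/42 = 0.80952
  1: TP=9, FP=1+1+0+3=5, FN=1+2+0+3=6 → 18/29 = 0.62069
  2: TP=10, FP=1+2+3+2=8, FN=2+1+1+2=6 → 20/34 = 0.58824
  3: TP=6, FP=0+0+1+1=2, FN=2+0+3+0=5 → 12/19 = 0.63158
  4: TP=12, FP=0+3+2+0=5, FN=1+3+2+1=7 → 24/36 = 0.66667
Macro-F1 score = mean = (0.80952 + 0.62069 + 0.58824 + 0.63158 + 0.66667) / 5 = 0.6633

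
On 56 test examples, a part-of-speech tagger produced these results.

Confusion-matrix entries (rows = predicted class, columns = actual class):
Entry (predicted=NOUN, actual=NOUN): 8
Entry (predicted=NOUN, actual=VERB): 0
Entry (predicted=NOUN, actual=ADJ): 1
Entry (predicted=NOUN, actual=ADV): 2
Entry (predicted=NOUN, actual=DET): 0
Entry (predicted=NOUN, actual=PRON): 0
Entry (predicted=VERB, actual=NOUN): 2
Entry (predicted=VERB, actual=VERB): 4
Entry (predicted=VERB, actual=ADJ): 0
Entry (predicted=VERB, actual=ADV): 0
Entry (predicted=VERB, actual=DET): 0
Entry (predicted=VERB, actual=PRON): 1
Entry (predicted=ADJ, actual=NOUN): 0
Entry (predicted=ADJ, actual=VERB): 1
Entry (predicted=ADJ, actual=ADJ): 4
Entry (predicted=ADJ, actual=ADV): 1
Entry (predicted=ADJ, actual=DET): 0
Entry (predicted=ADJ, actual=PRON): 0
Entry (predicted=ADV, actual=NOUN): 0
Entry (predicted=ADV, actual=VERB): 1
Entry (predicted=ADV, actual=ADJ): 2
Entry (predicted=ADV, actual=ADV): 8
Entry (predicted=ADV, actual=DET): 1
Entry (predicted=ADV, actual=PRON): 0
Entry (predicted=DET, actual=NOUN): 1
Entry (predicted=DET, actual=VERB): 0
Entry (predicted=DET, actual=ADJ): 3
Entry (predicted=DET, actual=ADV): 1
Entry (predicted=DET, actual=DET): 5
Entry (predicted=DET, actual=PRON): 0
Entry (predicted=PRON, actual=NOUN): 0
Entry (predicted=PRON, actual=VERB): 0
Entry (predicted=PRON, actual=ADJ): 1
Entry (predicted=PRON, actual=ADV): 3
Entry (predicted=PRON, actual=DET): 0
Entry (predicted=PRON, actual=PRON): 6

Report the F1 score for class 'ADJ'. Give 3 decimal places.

0.471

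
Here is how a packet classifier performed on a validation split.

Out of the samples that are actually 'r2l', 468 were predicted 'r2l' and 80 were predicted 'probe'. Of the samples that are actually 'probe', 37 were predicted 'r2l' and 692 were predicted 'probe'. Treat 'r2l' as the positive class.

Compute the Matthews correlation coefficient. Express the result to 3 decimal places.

0.813

MCC = (TP·TN − FP·FN) / √((TP+FP)(TP+FN)(TN+FP)(TN+FN))
Numerator = 468·692 − 37·80 = 320896
Denominator = √(505·548·729·772) = √155745951120 = 394646.6155
MCC = 320896 / 394646.6155 = 0.813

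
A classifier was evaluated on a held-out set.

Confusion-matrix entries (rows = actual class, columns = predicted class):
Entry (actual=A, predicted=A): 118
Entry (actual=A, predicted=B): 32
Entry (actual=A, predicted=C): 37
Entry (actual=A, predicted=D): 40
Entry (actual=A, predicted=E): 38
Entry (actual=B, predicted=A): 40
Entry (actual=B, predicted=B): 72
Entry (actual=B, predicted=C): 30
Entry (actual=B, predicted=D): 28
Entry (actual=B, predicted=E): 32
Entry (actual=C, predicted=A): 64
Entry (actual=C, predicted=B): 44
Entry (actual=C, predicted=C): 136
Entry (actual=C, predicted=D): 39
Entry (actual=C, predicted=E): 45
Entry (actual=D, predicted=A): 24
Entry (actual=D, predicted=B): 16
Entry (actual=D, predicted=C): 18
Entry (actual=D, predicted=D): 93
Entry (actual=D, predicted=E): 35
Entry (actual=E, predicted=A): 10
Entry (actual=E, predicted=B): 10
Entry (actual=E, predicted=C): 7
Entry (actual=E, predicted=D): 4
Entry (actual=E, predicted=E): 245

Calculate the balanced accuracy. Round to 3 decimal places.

0.521

Balanced accuracy = mean of per-class recall.
  A: recall = 118/265 = 0.4453
  B: recall = 72/202 = 0.3564
  C: recall = 136/328 = 0.4146
  D: recall = 93/186 = 0.5000
  E: recall = 245/276 = 0.8877
Mean = (0.4453 + 0.3564 + 0.4146 + 0.5000 + 0.8877) / 5 = 0.521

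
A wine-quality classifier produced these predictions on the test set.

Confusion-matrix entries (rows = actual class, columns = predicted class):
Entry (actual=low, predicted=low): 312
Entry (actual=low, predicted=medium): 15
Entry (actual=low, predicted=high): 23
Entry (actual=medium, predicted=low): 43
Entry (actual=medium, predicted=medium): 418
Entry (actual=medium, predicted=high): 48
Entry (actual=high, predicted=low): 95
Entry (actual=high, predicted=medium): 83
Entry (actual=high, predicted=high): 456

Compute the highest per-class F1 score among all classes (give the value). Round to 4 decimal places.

0.8156

Per-class F1 score (2·TP/(2·TP+FP+FN)):
  low: TP=312, FP=43+95=138, FN=15+23=38 → 624/800 = 0.78000
  medium: TP=418, FP=15+83=98, FN=43+48=91 → 836/1025 = 0.81561
  high: TP=456, FP=23+48=71, FN=95+83=178 → 912/1161 = 0.78553
Highest is class 'medium' with F1 score = 0.8156.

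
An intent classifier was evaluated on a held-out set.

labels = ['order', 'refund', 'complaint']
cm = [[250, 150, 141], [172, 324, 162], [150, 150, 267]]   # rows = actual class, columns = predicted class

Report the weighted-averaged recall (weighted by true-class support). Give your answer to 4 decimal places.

0.4762

Per-class recall (TP/(TP+FN)):
  order: TP=250, FN=150+141=291 → 250/541 = 0.46211
  refund: TP=324, FN=172+162=334 → 324/658 = 0.49240
  complaint: TP=267, FN=150+150=300 → 267/567 = 0.47090
Weighted-recall = Σ (supportᵢ/N)·recallᵢ with N=1766: (541/1766)·0.46211 + (658/1766)·0.49240 + (567/1766)·0.47090 = 0.4762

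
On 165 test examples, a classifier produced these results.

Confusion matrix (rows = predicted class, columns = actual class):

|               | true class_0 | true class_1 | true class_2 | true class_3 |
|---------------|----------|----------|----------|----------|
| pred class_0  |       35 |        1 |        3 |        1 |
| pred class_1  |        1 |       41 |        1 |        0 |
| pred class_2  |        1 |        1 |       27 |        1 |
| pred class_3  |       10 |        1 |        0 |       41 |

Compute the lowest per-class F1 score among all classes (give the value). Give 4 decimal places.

0.8046

Per-class F1 score (2·TP/(2·TP+FP+FN)):
  class_0: TP=35, FP=1+3+1=5, FN=1+1+10=12 → 70/87 = 0.80460
  class_1: TP=41, FP=1+1+0=2, FN=1+1+1=3 → 82/87 = 0.94253
  class_2: TP=27, FP=1+1+1=3, FN=3+1+0=4 → 54/61 = 0.88525
  class_3: TP=41, FP=10+1+0=11, FN=1+0+1=2 → 82/95 = 0.86316
Lowest is class 'class_0' with F1 score = 0.8046.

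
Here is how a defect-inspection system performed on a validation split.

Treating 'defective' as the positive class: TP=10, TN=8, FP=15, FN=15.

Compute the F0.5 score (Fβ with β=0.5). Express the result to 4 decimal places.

Fβ = (1+β²)·TP / ((1+β²)·TP + β²·FN + FP), with β²=1/4
= 1.25·10 / (1.25·10 + 0.25·15 + 15) = 0.4000

0.4000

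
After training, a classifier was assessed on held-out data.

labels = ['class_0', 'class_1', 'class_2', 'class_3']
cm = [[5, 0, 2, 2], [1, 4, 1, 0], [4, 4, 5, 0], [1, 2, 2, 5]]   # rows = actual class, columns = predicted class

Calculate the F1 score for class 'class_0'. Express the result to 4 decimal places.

One-vs-rest for 'class_0': TP = diagonal; FP = other classes predicted 'class_0'; FN = 'class_0' predicted as other.
F1 score = 2·TP/(2·TP+FP+FN).
class_0: TP=5, FP=1+4+1=6, FN=0+2+2=4 → 10/20 = 0.50000

0.5000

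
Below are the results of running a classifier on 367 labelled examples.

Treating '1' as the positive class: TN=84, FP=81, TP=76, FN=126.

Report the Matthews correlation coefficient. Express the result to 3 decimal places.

-0.115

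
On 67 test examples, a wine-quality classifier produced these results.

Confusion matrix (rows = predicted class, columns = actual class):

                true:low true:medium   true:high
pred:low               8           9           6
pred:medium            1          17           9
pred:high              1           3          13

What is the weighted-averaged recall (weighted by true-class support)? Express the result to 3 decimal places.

Per-class recall (TP/(TP+FN)):
  low: TP=8, FN=1+1=2 → 8/10 = 0.8000
  medium: TP=17, FN=9+3=12 → 17/29 = 0.5862
  high: TP=13, FN=6+9=15 → 13/28 = 0.4643
Weighted-recall = Σ (supportᵢ/N)·recallᵢ with N=67: (10/67)·0.8000 + (29/67)·0.5862 + (28/67)·0.4643 = 0.567

0.567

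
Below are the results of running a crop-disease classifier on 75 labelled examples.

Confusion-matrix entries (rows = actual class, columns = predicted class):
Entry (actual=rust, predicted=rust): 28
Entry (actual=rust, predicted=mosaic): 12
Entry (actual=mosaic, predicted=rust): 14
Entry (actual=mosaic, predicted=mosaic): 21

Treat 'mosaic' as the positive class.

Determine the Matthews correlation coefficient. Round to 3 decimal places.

0.302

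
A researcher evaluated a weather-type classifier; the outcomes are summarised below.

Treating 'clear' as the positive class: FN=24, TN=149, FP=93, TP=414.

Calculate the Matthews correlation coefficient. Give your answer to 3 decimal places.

0.617

MCC = (TP·TN − FP·FN) / √((TP+FP)(TP+FN)(TN+FP)(TN+FN))
Numerator = 414·149 − 93·24 = 59454
Denominator = √(507·438·242·173) = √9297015156 = 96421.0307
MCC = 59454 / 96421.0307 = 0.617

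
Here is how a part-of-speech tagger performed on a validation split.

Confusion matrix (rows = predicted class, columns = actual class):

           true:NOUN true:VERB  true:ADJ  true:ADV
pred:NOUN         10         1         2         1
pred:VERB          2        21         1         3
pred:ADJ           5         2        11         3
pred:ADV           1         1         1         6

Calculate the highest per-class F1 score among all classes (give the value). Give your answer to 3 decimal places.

0.808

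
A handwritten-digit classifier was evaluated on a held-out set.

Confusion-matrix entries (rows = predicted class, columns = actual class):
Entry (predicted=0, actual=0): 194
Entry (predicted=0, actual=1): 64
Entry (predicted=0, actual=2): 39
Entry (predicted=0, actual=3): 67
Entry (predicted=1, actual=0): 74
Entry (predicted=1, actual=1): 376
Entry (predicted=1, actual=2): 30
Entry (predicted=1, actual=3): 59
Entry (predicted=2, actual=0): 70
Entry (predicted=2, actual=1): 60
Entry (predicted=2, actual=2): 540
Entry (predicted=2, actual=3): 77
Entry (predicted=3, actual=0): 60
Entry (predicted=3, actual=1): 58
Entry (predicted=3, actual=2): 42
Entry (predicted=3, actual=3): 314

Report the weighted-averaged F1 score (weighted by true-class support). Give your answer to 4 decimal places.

Per-class F1 score (2·TP/(2·TP+FP+FN)):
  0: TP=194, FP=64+39+67=170, FN=74+70+60=204 → 388/762 = 0.50919
  1: TP=376, FP=74+30+59=163, FN=64+60+58=182 → 752/1097 = 0.68551
  2: TP=540, FP=70+60+77=207, FN=39+30+42=111 → 1080/1398 = 0.77253
  3: TP=314, FP=60+58+42=160, FN=67+59+77=203 → 628/991 = 0.63370
Weighted-F1 score = Σ (supportᵢ/N)·F1 scoreᵢ with N=2124: (398/2124)·0.50919 + (558/2124)·0.68551 + (651/2124)·0.77253 + (517/2124)·0.63370 = 0.6665

0.6665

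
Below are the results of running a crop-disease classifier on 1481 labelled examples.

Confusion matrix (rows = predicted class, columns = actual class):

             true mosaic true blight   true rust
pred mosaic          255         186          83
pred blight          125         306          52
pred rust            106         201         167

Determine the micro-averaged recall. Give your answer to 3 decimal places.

0.492

Micro-averaging pools counts across classes: ΣTP=728, ΣFP=753, ΣFN=753.
Micro-recall = TP/(TP+FN) on pooled counts = 0.492 (equals overall accuracy in single-label multiclass).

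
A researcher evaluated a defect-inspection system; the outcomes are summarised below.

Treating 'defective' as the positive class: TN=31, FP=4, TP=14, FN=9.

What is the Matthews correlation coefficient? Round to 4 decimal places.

0.5228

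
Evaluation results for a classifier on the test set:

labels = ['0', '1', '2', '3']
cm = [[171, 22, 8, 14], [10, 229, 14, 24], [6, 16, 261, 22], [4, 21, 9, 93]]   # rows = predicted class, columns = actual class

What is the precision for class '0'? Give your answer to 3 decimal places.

0.795

One-vs-rest for '0': TP = diagonal; FP = other classes predicted '0'; FN = '0' predicted as other.
precision = TP/(TP+FP).
0: TP=171, FP=22+8+14=44 → 171/215 = 0.7953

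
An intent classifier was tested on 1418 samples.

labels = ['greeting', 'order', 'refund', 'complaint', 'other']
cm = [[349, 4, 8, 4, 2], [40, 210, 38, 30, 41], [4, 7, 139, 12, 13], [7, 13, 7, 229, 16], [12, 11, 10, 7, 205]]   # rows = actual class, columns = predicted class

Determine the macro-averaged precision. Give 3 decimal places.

0.789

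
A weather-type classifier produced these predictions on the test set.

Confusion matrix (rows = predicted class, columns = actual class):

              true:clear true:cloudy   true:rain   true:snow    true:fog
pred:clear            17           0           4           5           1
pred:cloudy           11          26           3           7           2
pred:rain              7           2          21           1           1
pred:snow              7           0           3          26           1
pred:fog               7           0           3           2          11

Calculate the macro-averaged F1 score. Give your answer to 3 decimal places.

0.598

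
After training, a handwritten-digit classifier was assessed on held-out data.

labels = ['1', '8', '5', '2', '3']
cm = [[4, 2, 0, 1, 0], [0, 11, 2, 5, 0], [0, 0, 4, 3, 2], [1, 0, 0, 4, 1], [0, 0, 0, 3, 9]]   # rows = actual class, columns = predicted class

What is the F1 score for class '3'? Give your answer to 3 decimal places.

0.750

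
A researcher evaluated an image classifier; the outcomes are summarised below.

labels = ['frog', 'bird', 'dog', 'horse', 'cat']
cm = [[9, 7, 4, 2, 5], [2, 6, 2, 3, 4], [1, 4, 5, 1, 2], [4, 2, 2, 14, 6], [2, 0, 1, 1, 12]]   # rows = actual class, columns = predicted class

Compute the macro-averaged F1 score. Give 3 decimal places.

Per-class F1 score (2·TP/(2·TP+FP+FN)):
  frog: TP=9, FP=2+1+4+2=9, FN=7+4+2+5=18 → 18/45 = 0.4000
  bird: TP=6, FP=7+4+2+0=13, FN=2+2+3+4=11 → 12/36 = 0.3333
  dog: TP=5, FP=4+2+2+1=9, FN=1+4+1+2=8 → 10/27 = 0.3704
  horse: TP=14, FP=2+3+1+1=7, FN=4+2+2+6=14 → 28/49 = 0.5714
  cat: TP=12, FP=5+4+2+6=17, FN=2+0+1+1=4 → 24/45 = 0.5333
Macro-F1 score = mean = (0.4000 + 0.3333 + 0.3704 + 0.5714 + 0.5333) / 5 = 0.442

0.442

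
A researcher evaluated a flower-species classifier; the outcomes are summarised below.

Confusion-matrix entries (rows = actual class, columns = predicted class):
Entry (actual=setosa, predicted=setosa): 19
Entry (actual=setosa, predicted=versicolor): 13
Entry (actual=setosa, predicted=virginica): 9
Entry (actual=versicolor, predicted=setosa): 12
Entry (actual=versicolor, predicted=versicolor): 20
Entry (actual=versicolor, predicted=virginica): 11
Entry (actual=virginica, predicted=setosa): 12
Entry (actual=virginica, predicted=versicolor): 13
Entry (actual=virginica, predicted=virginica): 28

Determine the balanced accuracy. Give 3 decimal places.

0.486

Balanced accuracy = mean of per-class recall.
  setosa: recall = 19/41 = 0.4634
  versicolor: recall = 20/43 = 0.4651
  virginica: recall = 28/53 = 0.5283
Mean = (0.4634 + 0.4651 + 0.5283) / 3 = 0.486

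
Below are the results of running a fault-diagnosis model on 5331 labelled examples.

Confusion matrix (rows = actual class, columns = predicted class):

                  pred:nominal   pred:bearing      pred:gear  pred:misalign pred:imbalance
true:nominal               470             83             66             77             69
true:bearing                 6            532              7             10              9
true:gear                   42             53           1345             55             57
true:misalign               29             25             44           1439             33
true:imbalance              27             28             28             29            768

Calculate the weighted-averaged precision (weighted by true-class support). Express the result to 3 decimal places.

0.857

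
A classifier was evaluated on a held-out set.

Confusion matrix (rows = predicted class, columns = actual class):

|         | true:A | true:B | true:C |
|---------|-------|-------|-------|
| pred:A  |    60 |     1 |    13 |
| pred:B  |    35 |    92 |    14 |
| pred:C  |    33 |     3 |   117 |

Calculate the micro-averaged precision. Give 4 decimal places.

0.7310

Micro-averaging pools counts across classes: ΣTP=269, ΣFP=99, ΣFN=99.
Micro-precision = TP/(TP+FP) on pooled counts = 0.7310 (equals overall accuracy in single-label multiclass).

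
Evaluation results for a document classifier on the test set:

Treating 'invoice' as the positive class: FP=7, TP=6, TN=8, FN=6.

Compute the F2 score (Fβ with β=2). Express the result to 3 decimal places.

Fβ = (1+β²)·TP / ((1+β²)·TP + β²·FN + FP), with β²=4
= 5·6 / (5·6 + 4·6 + 7) = 0.492

0.492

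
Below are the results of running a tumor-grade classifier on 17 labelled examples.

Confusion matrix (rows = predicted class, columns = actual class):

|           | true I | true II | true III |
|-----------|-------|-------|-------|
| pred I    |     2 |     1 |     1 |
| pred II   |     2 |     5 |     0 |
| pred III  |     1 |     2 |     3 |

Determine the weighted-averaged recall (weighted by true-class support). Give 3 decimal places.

Per-class recall (TP/(TP+FN)):
  I: TP=2, FN=2+1=3 → 2/5 = 0.4000
  II: TP=5, FN=1+2=3 → 5/8 = 0.6250
  III: TP=3, FN=1+0=1 → 3/4 = 0.7500
Weighted-recall = Σ (supportᵢ/N)·recallᵢ with N=17: (5/17)·0.4000 + (8/17)·0.6250 + (4/17)·0.7500 = 0.588

0.588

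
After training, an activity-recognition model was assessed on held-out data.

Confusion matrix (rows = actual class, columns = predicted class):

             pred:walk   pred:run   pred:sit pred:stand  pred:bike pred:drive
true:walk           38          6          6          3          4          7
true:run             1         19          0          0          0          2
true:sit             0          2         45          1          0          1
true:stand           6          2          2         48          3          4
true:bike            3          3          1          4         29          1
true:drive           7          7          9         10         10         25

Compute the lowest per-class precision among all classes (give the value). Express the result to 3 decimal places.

0.487

Per-class precision (TP/(TP+FP)):
  walk: TP=38, FP=1+0+6+3+7=17 → 38/55 = 0.6909
  run: TP=19, FP=6+2+2+3+7=20 → 19/39 = 0.4872
  sit: TP=45, FP=6+0+2+1+9=18 → 45/63 = 0.7143
  stand: TP=48, FP=3+0+1+4+10=18 → 48/66 = 0.7273
  bike: TP=29, FP=4+0+0+3+10=17 → 29/46 = 0.6304
  drive: TP=25, FP=7+2+1+4+1=15 → 25/40 = 0.6250
Lowest is class 'run' with precision = 0.487.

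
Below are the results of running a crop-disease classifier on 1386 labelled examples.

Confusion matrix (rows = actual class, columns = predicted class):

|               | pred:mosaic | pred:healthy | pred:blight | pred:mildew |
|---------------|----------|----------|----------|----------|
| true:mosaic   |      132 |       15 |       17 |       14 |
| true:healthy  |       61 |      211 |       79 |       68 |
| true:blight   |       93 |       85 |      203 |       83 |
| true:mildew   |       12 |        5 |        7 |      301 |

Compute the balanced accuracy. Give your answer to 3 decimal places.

Balanced accuracy = mean of per-class recall.
  mosaic: recall = 132/178 = 0.7416
  healthy: recall = 211/419 = 0.5036
  blight: recall = 203/464 = 0.4375
  mildew: recall = 301/325 = 0.9262
Mean = (0.7416 + 0.5036 + 0.4375 + 0.9262) / 4 = 0.652

0.652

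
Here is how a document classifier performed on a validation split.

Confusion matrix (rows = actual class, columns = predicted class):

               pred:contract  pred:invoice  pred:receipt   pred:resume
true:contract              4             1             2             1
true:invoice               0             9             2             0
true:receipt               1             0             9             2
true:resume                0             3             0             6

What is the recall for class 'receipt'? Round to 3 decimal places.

One-vs-rest for 'receipt': TP = diagonal; FP = other classes predicted 'receipt'; FN = 'receipt' predicted as other.
recall = TP/(TP+FN).
receipt: TP=9, FN=1+0+2=3 → 9/12 = 0.7500

0.750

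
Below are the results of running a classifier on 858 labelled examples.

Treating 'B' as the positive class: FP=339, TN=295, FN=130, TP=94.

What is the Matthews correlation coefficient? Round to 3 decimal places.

-0.101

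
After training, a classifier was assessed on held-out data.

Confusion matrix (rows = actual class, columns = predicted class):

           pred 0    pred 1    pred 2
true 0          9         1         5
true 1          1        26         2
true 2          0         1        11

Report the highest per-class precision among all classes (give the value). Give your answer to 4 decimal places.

Per-class precision (TP/(TP+FP)):
  0: TP=9, FP=1+0=1 → 9/10 = 0.90000
  1: TP=26, FP=1+1=2 → 26/28 = 0.92857
  2: TP=11, FP=5+2=7 → 11/18 = 0.61111
Highest is class '1' with precision = 0.9286.

0.9286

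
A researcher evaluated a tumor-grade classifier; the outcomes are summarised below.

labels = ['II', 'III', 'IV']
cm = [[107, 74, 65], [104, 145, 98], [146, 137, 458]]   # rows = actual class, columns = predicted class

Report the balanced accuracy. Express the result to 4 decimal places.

0.4903

Balanced accuracy = mean of per-class recall.
  II: recall = 107/246 = 0.43496
  III: recall = 145/347 = 0.41787
  IV: recall = 458/741 = 0.61808
Mean = (0.43496 + 0.41787 + 0.61808) / 3 = 0.4903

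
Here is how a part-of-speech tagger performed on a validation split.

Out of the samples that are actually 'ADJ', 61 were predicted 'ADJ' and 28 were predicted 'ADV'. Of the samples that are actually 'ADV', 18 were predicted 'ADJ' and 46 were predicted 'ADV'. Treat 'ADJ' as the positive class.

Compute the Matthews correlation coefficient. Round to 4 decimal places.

0.3989

MCC = (TP·TN − FP·FN) / √((TP+FP)(TP+FN)(TN+FP)(TN+FN))
Numerator = 61·46 − 18·28 = 2302
Denominator = √(79·89·64·74) = √33298816 = 5770.5126
MCC = 2302 / 5770.5126 = 0.3989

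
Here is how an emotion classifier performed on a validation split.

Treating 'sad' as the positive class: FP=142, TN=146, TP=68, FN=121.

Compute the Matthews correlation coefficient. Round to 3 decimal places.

-0.131

MCC = (TP·TN − FP·FN) / √((TP+FP)(TP+FN)(TN+FP)(TN+FN))
Numerator = 68·146 − 142·121 = -7254
Denominator = √(210·189·288·267) = √3052002240 = 55244.9295
MCC = -7254 / 55244.9295 = -0.131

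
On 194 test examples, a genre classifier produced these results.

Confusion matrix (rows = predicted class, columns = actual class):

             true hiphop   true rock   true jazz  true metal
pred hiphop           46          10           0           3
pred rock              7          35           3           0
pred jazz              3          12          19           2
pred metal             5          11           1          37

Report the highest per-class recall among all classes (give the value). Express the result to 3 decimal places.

0.881

Per-class recall (TP/(TP+FN)):
  hiphop: TP=46, FN=7+3+5=15 → 46/61 = 0.7541
  rock: TP=35, FN=10+12+11=33 → 35/68 = 0.5147
  jazz: TP=19, FN=0+3+1=4 → 19/23 = 0.8261
  metal: TP=37, FN=3+0+2=5 → 37/42 = 0.8810
Highest is class 'metal' with recall = 0.881.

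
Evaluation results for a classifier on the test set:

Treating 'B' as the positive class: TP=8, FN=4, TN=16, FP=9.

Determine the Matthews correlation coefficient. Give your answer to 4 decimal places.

0.2881

MCC = (TP·TN − FP·FN) / √((TP+FP)(TP+FN)(TN+FP)(TN+FN))
Numerator = 8·16 − 9·4 = 92
Denominator = √(17·12·25·20) = √102000 = 319.3744
MCC = 92 / 319.3744 = 0.2881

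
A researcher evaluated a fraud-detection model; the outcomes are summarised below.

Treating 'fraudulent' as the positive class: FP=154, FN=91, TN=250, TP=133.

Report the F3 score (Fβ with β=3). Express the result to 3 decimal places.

0.578

Fβ = (1+β²)·TP / ((1+β²)·TP + β²·FN + FP), with β²=9
= 10·133 / (10·133 + 9·91 + 154) = 0.578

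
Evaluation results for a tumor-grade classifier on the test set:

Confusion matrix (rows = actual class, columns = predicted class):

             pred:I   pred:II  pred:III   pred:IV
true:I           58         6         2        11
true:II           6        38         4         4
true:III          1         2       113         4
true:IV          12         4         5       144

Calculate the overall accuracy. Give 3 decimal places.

0.853

Accuracy = trace / total = (58+38+113+144=353) / 414 = 353/414 = 0.853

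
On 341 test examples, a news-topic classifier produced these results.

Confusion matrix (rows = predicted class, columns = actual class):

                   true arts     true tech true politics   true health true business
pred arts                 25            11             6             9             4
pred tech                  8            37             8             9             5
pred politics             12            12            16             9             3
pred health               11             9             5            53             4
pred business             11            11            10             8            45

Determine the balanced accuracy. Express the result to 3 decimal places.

0.506

Balanced accuracy = mean of per-class recall.
  arts: recall = 25/67 = 0.3731
  tech: recall = 37/80 = 0.4625
  politics: recall = 16/45 = 0.3556
  health: recall = 53/88 = 0.6023
  business: recall = 45/61 = 0.7377
Mean = (0.3731 + 0.4625 + 0.3556 + 0.6023 + 0.7377) / 5 = 0.506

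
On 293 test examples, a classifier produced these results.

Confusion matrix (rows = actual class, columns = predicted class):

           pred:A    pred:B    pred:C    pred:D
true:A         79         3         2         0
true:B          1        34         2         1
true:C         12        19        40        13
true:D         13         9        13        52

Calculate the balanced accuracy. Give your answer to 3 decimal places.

Balanced accuracy = mean of per-class recall.
  A: recall = 79/84 = 0.9405
  B: recall = 34/38 = 0.8947
  C: recall = 40/84 = 0.4762
  D: recall = 52/87 = 0.5977
Mean = (0.9405 + 0.8947 + 0.4762 + 0.5977) / 4 = 0.727

0.727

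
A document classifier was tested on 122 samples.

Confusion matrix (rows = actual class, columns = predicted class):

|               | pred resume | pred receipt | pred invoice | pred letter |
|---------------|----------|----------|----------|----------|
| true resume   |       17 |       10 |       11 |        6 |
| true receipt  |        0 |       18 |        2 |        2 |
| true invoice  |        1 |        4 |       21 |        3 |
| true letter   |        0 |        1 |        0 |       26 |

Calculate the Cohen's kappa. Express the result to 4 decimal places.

Observed agreement pₒ = trace/N = 82/122 = 0.67213
Expected agreement pₑ = Σ (rowᵢ·colᵢ)/N² = (44·18 + 22·33 + 29·34 + 27·37)/122² = 0.23535
κ = (pₒ − pₑ)/(1 − pₑ) = (0.67213 − 0.23535)/(1 − 0.23535) = 0.5712

0.5712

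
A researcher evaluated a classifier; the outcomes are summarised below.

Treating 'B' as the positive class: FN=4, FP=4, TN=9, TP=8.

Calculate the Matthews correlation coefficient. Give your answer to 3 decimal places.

MCC = (TP·TN − FP·FN) / √((TP+FP)(TP+FN)(TN+FP)(TN+FN))
Numerator = 8·9 − 4·4 = 56
Denominator = √(12·12·13·13) = √24336 = 156.0000
MCC = 56 / 156.0000 = 0.359

0.359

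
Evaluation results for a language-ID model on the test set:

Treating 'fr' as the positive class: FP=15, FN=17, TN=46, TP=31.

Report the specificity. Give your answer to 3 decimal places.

0.754

Specificity = TN/(TN+FP) = 46/(46+15) = 0.754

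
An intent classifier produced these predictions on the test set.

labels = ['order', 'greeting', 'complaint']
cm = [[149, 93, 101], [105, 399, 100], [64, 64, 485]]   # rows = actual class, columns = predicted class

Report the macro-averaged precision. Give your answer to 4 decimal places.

0.6311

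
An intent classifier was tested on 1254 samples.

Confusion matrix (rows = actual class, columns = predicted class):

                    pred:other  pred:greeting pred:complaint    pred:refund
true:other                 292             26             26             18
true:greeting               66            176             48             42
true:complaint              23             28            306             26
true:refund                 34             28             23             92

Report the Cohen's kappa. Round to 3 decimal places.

Observed agreement pₒ = trace/N = 866/1254 = 0.6906
Expected agreement pₑ = Σ (rowᵢ·colᵢ)/N² = (362·415 + 332·258 + 383·403 + 177·178)/1254² = 0.2682
κ = (pₒ − pₑ)/(1 − pₑ) = (0.6906 − 0.2682)/(1 − 0.2682) = 0.577

0.577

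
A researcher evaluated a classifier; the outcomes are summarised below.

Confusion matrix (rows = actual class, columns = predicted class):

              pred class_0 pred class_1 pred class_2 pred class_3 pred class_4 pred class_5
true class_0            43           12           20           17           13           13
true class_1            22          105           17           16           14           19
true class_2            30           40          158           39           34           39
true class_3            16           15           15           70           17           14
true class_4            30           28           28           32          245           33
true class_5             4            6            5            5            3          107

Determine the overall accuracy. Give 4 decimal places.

0.5498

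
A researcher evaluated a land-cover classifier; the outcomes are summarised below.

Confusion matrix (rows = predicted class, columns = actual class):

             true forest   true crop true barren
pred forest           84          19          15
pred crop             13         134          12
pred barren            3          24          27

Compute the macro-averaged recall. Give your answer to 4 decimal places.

Per-class recall (TP/(TP+FN)):
  forest: TP=84, FN=13+3=16 → 84/100 = 0.84000
  crop: TP=134, FN=19+24=43 → 134/177 = 0.75706
  barren: TP=27, FN=15+12=27 → 27/54 = 0.50000
Macro-recall = mean = (0.84000 + 0.75706 + 0.50000) / 3 = 0.6990

0.6990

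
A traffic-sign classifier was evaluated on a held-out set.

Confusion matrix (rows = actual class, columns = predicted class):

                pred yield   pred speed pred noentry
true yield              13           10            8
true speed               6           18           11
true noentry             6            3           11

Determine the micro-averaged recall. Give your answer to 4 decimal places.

Micro-averaging pools counts across classes: ΣTP=42, ΣFP=44, ΣFN=44.
Micro-recall = TP/(TP+FN) on pooled counts = 0.4884 (equals overall accuracy in single-label multiclass).

0.4884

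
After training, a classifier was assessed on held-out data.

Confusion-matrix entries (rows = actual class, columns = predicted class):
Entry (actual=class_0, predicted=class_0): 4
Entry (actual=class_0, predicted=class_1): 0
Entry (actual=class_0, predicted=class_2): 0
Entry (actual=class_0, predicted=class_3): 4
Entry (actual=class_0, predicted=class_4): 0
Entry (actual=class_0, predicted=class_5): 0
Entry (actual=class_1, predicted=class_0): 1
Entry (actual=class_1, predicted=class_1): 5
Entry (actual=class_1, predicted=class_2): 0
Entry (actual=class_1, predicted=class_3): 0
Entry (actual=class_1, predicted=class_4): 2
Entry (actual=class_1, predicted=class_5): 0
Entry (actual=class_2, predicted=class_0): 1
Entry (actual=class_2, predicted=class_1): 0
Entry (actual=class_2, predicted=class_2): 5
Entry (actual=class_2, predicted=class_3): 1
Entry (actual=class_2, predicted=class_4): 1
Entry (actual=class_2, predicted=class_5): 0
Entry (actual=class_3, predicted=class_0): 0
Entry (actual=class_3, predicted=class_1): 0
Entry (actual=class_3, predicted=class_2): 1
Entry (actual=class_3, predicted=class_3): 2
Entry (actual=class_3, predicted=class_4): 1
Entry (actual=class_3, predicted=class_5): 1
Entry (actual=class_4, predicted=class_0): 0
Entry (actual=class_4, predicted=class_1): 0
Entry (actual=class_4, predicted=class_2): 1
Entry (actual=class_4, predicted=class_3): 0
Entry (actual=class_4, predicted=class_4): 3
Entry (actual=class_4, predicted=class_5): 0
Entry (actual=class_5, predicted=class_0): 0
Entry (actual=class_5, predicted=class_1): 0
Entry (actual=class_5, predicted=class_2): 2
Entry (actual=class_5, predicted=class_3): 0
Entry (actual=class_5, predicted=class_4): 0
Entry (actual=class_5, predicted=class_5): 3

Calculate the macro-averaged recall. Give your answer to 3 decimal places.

0.583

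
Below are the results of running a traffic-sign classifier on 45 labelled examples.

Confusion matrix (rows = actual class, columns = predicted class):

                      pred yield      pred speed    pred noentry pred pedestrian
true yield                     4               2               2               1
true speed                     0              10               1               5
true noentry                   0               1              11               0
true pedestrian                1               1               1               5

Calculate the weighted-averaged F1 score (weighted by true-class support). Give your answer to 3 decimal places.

Per-class F1 score (2·TP/(2·TP+FP+FN)):
  yield: TP=4, FP=0+0+1=1, FN=2+2+1=5 → 8/14 = 0.5714
  speed: TP=10, FP=2+1+1=4, FN=0+1+5=6 → 20/30 = 0.6667
  noentry: TP=11, FP=2+1+1=4, FN=0+1+0=1 → 22/27 = 0.8148
  pedestrian: TP=5, FP=1+5+0=6, FN=1+1+1=3 → 10/19 = 0.5263
Weighted-F1 score = Σ (supportᵢ/N)·F1 scoreᵢ with N=45: (9/45)·0.5714 + (16/45)·0.6667 + (12/45)·0.8148 + (8/45)·0.5263 = 0.662

0.662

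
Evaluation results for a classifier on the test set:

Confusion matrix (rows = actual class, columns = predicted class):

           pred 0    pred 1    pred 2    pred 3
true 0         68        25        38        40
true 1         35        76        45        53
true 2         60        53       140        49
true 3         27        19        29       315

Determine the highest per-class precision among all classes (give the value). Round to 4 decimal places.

Per-class precision (TP/(TP+FP)):
  0: TP=68, FP=35+60+27=122 → 68/190 = 0.35789
  1: TP=76, FP=25+53+19=97 → 76/173 = 0.43931
  2: TP=140, FP=38+45+29=112 → 140/252 = 0.55556
  3: TP=315, FP=40+53+49=142 → 315/457 = 0.68928
Highest is class '3' with precision = 0.6893.

0.6893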